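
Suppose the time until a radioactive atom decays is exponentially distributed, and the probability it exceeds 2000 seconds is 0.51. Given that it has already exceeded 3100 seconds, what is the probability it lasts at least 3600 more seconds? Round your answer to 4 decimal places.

From e^(−λ·2000) = 0.51, λ = −ln(0.51)/2000 = 0.000336672.
Memoryless: P(X > 3100+3600 | X > 3100) = P(X > 3600) = e^(−0.000336672·3600) ≈ 0.2976.

0.2976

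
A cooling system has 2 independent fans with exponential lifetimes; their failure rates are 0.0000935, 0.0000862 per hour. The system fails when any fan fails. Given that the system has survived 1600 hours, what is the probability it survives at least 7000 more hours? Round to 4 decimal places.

0.2843

Time to first failure ~ Exp(Σλ) with Σλ = 0.0001797.
By memorylessness, P(T > 1600+7000 | T > 1600) = P(T > 7000) = e^(−0.0001797·7000) ≈ 0.2843.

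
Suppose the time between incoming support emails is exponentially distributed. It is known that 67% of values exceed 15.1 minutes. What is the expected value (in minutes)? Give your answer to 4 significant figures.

37.70

e^(−λ·15.1) = 0.67 ⇒ λ = −ln(0.67)/15.1 = 0.0265217.
Mean = 1/λ = 37.705 minutes.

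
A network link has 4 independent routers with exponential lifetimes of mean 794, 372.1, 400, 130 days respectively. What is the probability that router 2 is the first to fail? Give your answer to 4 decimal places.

Rates: λ_i = 1/mean_i → 0.00125945, 0.00268745, 0.0025, 0.00769231; Σλ = 0.0141392.
P(router 2 first) = λ_2/Σλ = 0.00268745/0.0141392 ≈ 0.1901.

0.1901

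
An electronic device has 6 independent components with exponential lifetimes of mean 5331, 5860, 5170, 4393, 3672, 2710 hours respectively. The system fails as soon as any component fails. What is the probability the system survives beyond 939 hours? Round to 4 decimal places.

0.2634

The first failure time is exponential with rate Σλ_i = 1/5331 + 1/5860 + 1/5170 + 1/4393 + 1/3672 + 1/2710 = 0.00142062 per hour.
P(min > 939) = e^(−0.00142062·939) = e^(−1.334) ≈ 0.2634.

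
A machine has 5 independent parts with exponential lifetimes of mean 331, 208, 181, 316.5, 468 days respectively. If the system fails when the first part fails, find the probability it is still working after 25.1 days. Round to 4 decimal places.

The first failure time is exponential with rate Σλ_i = 1/331 + 1/208 + 1/181 + 1/316.5 + 1/468 = 0.01865 per day.
P(min > 25.1) = e^(−0.01865·25.1) = e^(−0.46812) ≈ 0.6262.

0.6262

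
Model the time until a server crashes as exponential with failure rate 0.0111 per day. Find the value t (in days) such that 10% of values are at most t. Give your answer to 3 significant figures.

9.49

Set 1 − e^(−λt) = 0.1, so t = −ln(0.9)/λ = 0.10536/0.0111 ≈ 9.49194 days.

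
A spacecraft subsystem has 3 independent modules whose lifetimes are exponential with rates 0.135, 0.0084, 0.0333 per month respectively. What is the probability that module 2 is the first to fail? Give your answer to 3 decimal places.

0.048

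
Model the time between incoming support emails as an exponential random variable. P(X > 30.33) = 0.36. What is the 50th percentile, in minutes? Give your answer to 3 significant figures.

20.6

e^(−λ·30.33) = 0.36 ⇒ λ = −ln(0.36)/30.33 = 0.0336845.
50th percentile: 1 − e^(−λt) = 0.5, t = −ln(0.5)/λ = 20.5776 minutes.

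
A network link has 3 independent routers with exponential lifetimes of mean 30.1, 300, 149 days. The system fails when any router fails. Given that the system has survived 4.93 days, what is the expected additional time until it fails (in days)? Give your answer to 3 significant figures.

23.1

First-failure rate Σλ = 1/30.1 + 1/300 + 1/149 = 0.0432673.
By memorylessness the expected residual is 1/Σλ = 23.1121 days, regardless of the 4.93 already elapsed.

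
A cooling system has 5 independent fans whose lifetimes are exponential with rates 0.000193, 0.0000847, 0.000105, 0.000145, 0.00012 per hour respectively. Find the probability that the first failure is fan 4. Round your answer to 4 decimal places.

0.2239

The time to first failure is exponential with rate Σλ = 0.000193 + 0.0000847 + 0.000105 + 0.000145 + 0.00012 = 0.0006477.
P(fan 4 first) = λ_4/Σλ = 0.000145/0.0006477 ≈ 0.2239.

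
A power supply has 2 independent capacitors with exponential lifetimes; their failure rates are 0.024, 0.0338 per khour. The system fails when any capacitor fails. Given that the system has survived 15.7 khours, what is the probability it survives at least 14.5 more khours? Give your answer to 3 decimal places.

Time to first failure ~ Exp(Σλ) with Σλ = 0.0578.
By memorylessness, P(T > 15.7+14.5 | T > 15.7) = P(T > 14.5) = e^(−0.0578·14.5) ≈ 0.433.

0.433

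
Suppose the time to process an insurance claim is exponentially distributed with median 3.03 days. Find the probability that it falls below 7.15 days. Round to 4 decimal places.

For an exponential, median = ln(2)/λ, so λ = ln 2 / 3.03 = 0.228761 per day.
P(X ≤ 7.15) = 1 − e^(−λ·7.15) = 1 − e^(−1.6356) ≈ 0.8052.

0.8052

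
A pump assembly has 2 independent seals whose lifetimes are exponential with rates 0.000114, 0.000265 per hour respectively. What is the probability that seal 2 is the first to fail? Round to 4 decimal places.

0.6992

The time to first failure is exponential with rate Σλ = 0.000114 + 0.000265 = 0.000379.
P(seal 2 first) = λ_2/Σλ = 0.000265/0.000379 ≈ 0.6992.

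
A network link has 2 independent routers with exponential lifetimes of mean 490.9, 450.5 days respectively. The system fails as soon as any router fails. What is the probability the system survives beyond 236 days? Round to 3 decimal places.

0.366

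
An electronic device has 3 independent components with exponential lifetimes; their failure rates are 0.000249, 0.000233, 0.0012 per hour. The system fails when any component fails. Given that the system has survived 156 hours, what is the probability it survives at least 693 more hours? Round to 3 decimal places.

0.312

Time to first failure ~ Exp(Σλ) with Σλ = 0.001682.
By memorylessness, P(T > 156+693 | T > 156) = P(T > 693) = e^(−0.001682·693) ≈ 0.312.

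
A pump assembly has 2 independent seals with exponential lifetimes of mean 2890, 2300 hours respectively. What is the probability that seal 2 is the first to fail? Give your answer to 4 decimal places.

Rates: λ_i = 1/mean_i → 0.000346021, 0.000434783; Σλ = 0.000780803.
P(seal 2 first) = λ_2/Σλ = 0.000434783/0.000780803 ≈ 0.5568.

0.5568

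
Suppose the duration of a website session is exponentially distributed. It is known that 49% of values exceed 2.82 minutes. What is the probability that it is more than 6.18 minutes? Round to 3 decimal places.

0.209

e^(−λ·2.82) = 0.49 ⇒ λ = −ln(0.49)/2.82 = 0.252961.
P(X > 6.18) = e^(−0.252961·6.18) = e^(−1.5633) ≈ 0.209.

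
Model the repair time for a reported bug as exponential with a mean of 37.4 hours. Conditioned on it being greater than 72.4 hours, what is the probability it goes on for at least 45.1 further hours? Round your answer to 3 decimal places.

0.299

The rate is λ = 1/37.4 = 0.026738 per hour.
By the memoryless property, P(X > 72.4+45.1 | X > 72.4) = P(X > 45.1).
P(X > 45.1) = e^(−1.2059) ≈ 0.299.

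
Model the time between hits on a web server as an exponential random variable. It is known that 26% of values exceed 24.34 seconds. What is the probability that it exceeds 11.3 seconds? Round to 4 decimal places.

0.5351

e^(−λ·24.34) = 0.26 ⇒ λ = −ln(0.26)/24.34 = 0.055344.
P(X > 11.3) = e^(−0.055344·11.3) = e^(−0.62539) ≈ 0.5351.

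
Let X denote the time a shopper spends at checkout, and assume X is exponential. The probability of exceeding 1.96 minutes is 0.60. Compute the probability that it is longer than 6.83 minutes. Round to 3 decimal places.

e^(−λ·1.96) = 0.60 ⇒ λ = −ln(0.60)/1.96 = 0.260625.
P(X > 6.83) = e^(−0.260625·6.83) = e^(−1.7801) ≈ 0.169.

0.169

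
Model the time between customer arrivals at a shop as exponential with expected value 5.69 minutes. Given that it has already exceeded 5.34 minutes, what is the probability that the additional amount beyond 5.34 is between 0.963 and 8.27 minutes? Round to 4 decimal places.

0.6105

The rate is λ = 1/5.69 = 0.175747 per minute.
Memoryless: the residual past 5.34 is again Exp(λ).
P(0.963 < residual < 8.27) = e^(−λ·0.963) − e^(−λ·8.27) = 0.84430 − 0.23377 ≈ 0.6105.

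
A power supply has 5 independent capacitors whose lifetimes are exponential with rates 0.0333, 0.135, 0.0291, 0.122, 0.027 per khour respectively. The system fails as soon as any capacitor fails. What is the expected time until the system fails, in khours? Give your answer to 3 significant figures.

2.89

The time to first failure is exponential with rate Σλ = 0.0333 + 0.135 + 0.0291 + 0.122 + 0.027 = 0.3464.
E[min] = 1/Σλ = 1/0.3464 = 2.88684 khours.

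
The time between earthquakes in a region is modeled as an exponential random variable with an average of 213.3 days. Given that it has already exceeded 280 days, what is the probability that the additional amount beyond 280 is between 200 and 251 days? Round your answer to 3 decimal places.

The rate is λ = 1/213.3 = 0.00468823 per day.
Memoryless: the residual past 280 is again Exp(λ).
P(200 < residual < 251) = e^(−λ·200) − e^(−λ·251) = 0.39155 − 0.30828 ≈ 0.083.

0.083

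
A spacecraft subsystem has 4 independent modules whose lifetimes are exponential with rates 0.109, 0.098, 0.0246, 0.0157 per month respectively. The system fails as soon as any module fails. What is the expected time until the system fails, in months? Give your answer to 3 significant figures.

The time to first failure is exponential with rate Σλ = 0.109 + 0.098 + 0.0246 + 0.0157 = 0.2473.
E[min] = 1/Σλ = 1/0.2473 = 4.04367 months.

4.04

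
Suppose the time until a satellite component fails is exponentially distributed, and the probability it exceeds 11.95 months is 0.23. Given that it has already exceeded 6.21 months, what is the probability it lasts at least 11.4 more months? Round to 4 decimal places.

0.2461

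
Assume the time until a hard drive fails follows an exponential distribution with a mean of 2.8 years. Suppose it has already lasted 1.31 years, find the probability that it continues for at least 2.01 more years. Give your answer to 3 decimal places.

The rate is λ = 1/2.8 = 0.357143 per year.
The exponential is memoryless, so the remaining time is again Exp(λ): the condition X > 1.31 is irrelevant.
P(X > 2.01) = e^(−0.71786) ≈ 0.488.

0.488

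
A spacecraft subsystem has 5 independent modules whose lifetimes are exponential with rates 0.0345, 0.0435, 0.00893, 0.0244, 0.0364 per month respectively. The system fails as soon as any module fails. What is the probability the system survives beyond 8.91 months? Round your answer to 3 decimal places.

The time to first failure is exponential with rate Σλ = 0.0345 + 0.0435 + 0.00893 + 0.0244 + 0.0364 = 0.14773.
P(min > 8.91) = e^(−0.14773·8.91) = e^(−1.3163) ≈ 0.268.

0.268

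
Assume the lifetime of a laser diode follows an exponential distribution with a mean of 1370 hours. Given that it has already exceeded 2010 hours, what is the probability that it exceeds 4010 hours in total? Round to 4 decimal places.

The rate is λ = 1/1370 = 0.000729927 per hour.
P(X > s+t | X > s) = e^(−λ(s+t))/e^(−λs) = e^(−λt), independent of s = 2010.
P(X > 2000) = e^(−1.4599) ≈ 0.2323.

0.2323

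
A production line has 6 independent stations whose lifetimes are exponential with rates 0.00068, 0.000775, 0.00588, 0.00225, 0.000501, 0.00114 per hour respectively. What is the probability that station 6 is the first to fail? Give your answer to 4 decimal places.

0.1015

The time to first failure is exponential with rate Σλ = 0.00068 + 0.000775 + 0.00588 + 0.00225 + 0.000501 + 0.00114 = 0.011226.
P(station 6 first) = λ_6/Σλ = 0.00114/0.011226 ≈ 0.1015.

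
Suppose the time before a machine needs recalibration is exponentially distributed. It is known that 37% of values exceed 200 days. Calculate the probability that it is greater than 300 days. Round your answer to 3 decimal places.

0.225

e^(−λ·200) = 0.37 ⇒ λ = −ln(0.37)/200 = 0.00497126.
P(X > 300) = e^(−0.00497126·300) = e^(−1.4914) ≈ 0.225.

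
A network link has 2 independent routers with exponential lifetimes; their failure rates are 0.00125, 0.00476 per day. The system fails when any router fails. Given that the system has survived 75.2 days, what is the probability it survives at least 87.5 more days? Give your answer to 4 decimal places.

Time to first failure ~ Exp(Σλ) with Σλ = 0.00601.
By memorylessness, P(T > 75.2+87.5 | T > 75.2) = P(T > 87.5) = e^(−0.00601·87.5) ≈ 0.5910.

0.5910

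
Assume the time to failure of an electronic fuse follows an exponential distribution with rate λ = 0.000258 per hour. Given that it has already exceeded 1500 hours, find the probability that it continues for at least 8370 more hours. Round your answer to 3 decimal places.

0.115

P(X > s+t | X > s) = e^(−λ(s+t))/e^(−λs) = e^(−λt), independent of s = 1500.
P(X > 8370) = e^(−2.1595) ≈ 0.115.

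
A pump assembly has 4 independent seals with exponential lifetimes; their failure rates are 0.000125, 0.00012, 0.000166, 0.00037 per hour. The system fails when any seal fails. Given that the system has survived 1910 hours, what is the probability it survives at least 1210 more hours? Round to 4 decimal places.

Time to first failure ~ Exp(Σλ) with Σλ = 0.000781.
By memorylessness, P(T > 1910+1210 | T > 1910) = P(T > 1210) = e^(−0.000781·1210) ≈ 0.3887.

0.3887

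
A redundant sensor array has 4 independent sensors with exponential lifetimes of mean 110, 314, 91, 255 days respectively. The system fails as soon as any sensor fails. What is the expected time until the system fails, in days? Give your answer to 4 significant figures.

36.78

The first failure time is exponential with rate Σλ_i = 1/110 + 1/314 + 1/91 + 1/255 = 0.0271862 per day.
E[min] = 1/Σλ = 1/0.0271862 = 36.7834 days.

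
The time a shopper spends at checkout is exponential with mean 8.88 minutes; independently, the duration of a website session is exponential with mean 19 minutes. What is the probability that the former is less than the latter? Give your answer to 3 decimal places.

0.681

λ_1 = 1/8.88 = 0.112613, λ_2 = 1/19 = 0.0526316.
For independent exponentials, P(the former < the latter) = λ_1/(λ_1+λ_2) = 0.112613/0.165244 ≈ 0.681.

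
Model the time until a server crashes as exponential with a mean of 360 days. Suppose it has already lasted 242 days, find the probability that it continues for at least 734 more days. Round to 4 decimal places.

The rate is λ = 1/360 = 0.00277778 per day.
By the memoryless property, P(X > 242+734 | X > 242) = P(X > 734).
P(X > 734) = e^(−2.0389) ≈ 0.1302.

0.1302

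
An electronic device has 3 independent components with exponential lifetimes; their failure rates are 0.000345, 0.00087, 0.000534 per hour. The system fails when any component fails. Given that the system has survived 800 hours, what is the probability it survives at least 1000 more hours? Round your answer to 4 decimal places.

0.1739

Time to first failure ~ Exp(Σλ) with Σλ = 0.001749.
By memorylessness, P(T > 800+1000 | T > 800) = P(T > 1000) = e^(−0.001749·1000) ≈ 0.1739.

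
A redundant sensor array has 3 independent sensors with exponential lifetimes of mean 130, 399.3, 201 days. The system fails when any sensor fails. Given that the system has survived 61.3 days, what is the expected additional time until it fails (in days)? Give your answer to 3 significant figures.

First-failure rate Σλ = 1/130 + 1/399.3 + 1/201 = 0.0151718.
By memorylessness the expected residual is 1/Σλ = 65.9117 days, regardless of the 61.3 already elapsed.

65.9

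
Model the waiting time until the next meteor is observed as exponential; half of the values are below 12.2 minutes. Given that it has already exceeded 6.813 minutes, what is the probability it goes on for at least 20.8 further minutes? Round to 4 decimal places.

0.3067

For an exponential, median = ln(2)/λ, so λ = ln 2 / 12.2 = 0.0568153 per minute.
The exponential is memoryless, so the remaining time is again Exp(λ): the condition X > 6.813 is irrelevant.
P(X > 20.8) = e^(−1.1818) ≈ 0.3067.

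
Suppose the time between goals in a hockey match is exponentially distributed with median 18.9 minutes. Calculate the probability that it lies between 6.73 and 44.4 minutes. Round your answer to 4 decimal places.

For an exponential, median = ln(2)/λ, so λ = ln 2 / 18.9 = 0.0366745 per minute.
P(6.73 < X < 44.4) = e^(−λ·6.73) − e^(−λ·44.4) = 0.78128 − 0.19625 ≈ 0.5850.

0.5850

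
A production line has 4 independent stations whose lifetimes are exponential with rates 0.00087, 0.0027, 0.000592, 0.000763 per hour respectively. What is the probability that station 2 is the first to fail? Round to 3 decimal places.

0.548

The time to first failure is exponential with rate Σλ = 0.00087 + 0.0027 + 0.000592 + 0.000763 = 0.004925.
P(station 2 first) = λ_2/Σλ = 0.0027/0.004925 ≈ 0.548.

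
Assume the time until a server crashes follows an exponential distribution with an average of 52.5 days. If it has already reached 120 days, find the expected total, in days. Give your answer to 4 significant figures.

The rate is λ = 1/52.5 = 0.0190476 per day.
By memorylessness, E[X | X > 120] = 120 + 1/λ = 120 + 52.5 = 172.5 days.

172.5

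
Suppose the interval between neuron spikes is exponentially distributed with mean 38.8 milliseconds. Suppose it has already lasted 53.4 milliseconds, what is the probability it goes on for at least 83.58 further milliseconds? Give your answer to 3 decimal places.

0.116

The rate is λ = 1/38.8 = 0.0257732 per millisecond.
The exponential is memoryless, so the remaining time is again Exp(λ): the condition X > 53.4 is irrelevant.
P(X > 83.58) = e^(−2.1541) ≈ 0.116.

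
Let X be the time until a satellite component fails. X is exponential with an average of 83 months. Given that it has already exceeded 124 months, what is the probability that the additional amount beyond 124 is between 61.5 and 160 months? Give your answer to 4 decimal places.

0.3312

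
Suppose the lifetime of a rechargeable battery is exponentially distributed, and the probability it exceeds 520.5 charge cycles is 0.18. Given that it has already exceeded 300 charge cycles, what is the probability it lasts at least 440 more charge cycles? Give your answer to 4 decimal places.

From e^(−λ·520.5) = 0.18, λ = −ln(0.18)/520.5 = 0.00329452.
Memoryless: P(X > 300+440 | X > 300) = P(X > 440) = e^(−0.00329452·440) ≈ 0.2347.

0.2347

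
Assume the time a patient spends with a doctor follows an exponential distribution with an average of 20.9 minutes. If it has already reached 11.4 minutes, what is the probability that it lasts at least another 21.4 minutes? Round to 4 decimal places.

The rate is λ = 1/20.9 = 0.0478469 per minute.
By the memoryless property, P(X > 11.4+21.4 | X > 11.4) = P(X > 21.4).
P(X > 21.4) = e^(−1.0239) ≈ 0.3592.

0.3592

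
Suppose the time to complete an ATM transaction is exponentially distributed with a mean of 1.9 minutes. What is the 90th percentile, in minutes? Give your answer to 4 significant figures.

4.375

The rate is λ = 1/1.9 = 0.526316 per minute.
Set 1 − e^(−λt) = 0.9, so t = −ln(0.1)/λ = 2.3026/0.526316 ≈ 4.37491 minutes.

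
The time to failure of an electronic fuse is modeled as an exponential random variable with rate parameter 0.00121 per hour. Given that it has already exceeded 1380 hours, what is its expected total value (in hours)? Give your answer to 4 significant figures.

2206

By memorylessness, E[X | X > 1380] = 1380 + 1/λ = 1380 + 826.446 = 2206.45 hours.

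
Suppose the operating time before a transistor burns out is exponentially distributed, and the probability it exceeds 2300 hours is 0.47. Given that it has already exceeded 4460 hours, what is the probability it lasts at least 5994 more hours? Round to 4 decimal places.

From e^(−λ·2300) = 0.47, λ = −ln(0.47)/2300 = 0.000328271.
Memoryless: P(X > 4460+5994 | X > 4460) = P(X > 5994) = e^(−0.000328271·5994) ≈ 0.1398.

0.1398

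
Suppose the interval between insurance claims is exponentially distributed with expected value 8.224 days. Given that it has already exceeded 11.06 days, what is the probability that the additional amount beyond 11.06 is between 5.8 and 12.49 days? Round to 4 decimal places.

The rate is λ = 1/8.224 = 0.121595 per day.
Memoryless: the residual past 11.06 is again Exp(λ).
P(5.8 < residual < 12.49) = e^(−λ·5.8) − e^(−λ·12.49) = 0.49398 − 0.21899 ≈ 0.2750.

0.2750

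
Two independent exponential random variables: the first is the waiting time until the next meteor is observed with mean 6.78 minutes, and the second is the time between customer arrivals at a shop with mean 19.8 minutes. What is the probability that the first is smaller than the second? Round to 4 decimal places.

λ_1 = 1/6.78 = 0.147493, λ_2 = 1/19.8 = 0.0505051.
For independent exponentials, P(the first < the second) = λ_1/(λ_1+λ_2) = 0.147493/0.197998 ≈ 0.7449.

0.7449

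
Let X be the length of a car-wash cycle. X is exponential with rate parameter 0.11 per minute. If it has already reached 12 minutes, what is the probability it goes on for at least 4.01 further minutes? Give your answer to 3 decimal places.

0.643

The exponential is memoryless, so the remaining time is again Exp(λ): the condition X > 12 is irrelevant.
P(X > 4.01) = e^(−0.4411) ≈ 0.643.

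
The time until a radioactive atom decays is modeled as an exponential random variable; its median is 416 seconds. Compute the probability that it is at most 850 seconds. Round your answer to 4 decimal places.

For an exponential, median = ln(2)/λ, so λ = ln 2 / 416 = 0.00166622 per second.
P(X ≤ 850) = 1 − e^(−λ·850) = 1 − e^(−1.4163) ≈ 0.7574.

0.7574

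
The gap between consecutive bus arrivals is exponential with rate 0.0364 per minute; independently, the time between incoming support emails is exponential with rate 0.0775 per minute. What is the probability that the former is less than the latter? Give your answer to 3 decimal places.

0.320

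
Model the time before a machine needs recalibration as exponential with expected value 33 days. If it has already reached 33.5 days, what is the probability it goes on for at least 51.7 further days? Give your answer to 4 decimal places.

The rate is λ = 1/33 = 0.030303 per day.
By the memoryless property, P(X > 33.5+51.7 | X > 33.5) = P(X > 51.7).
P(X > 51.7) = e^(−1.5667) ≈ 0.2087.

0.2087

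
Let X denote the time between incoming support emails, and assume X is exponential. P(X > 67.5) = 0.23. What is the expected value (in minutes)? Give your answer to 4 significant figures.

45.93

e^(−λ·67.5) = 0.23 ⇒ λ = −ln(0.23)/67.5 = 0.021773.
Mean = 1/λ = 45.9285 minutes.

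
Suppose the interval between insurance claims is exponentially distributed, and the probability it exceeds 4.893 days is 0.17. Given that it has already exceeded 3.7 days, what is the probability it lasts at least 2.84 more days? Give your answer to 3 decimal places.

0.358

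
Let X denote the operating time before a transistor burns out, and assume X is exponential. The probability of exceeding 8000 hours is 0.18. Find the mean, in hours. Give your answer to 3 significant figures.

4670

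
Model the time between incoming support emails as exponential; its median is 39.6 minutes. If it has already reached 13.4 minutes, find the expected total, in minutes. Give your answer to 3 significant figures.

For an exponential, median = ln(2)/λ, so λ = ln 2 / 39.6 = 0.0175037 per minute.
By memorylessness, E[X | X > 13.4] = 13.4 + 1/λ = 13.4 + 57.1307 = 70.5307 minutes.

70.5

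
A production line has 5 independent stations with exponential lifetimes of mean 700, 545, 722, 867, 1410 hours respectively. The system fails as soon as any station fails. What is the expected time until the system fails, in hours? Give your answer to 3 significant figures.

154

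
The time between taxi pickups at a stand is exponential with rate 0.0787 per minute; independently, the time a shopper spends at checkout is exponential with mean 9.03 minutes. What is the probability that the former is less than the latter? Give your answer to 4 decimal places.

λ_1 = 0.0787, λ_2 = 1/9.03 = 0.110742.
For independent exponentials, P(the former < the latter) = λ_1/(λ_1+λ_2) = 0.0787/0.189442 ≈ 0.4154.

0.4154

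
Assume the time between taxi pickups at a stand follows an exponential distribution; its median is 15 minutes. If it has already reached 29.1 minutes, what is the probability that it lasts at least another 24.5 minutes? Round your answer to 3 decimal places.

For an exponential, median = ln(2)/λ, so λ = ln 2 / 15 = 0.0462098 per minute.
The exponential is memoryless, so the remaining time is again Exp(λ): the condition X > 29.1 is irrelevant.
P(X > 24.5) = e^(−1.1321) ≈ 0.322.

0.322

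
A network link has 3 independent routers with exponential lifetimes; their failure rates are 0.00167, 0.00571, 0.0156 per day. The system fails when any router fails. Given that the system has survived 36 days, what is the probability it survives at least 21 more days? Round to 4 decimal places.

Time to first failure ~ Exp(Σλ) with Σλ = 0.02298.
By memorylessness, P(T > 36+21 | T > 36) = P(T > 21) = e^(−0.02298·21) ≈ 0.6172.

0.6172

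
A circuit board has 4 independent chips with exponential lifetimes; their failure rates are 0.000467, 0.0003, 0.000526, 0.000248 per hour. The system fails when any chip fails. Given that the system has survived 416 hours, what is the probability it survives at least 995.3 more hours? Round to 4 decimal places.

Time to first failure ~ Exp(Σλ) with Σλ = 0.001541.
By memorylessness, P(T > 416+995.3 | T > 416) = P(T > 995.3) = e^(−0.001541·995.3) ≈ 0.2157.

0.2157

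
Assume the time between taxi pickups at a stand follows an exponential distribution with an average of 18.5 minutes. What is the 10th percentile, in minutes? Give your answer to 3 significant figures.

1.95

The rate is λ = 1/18.5 = 0.0540541 per minute.
Set 1 − e^(−λt) = 0.1, so t = −ln(0.9)/λ = 0.10536/0.0540541 ≈ 1.94917 minutes.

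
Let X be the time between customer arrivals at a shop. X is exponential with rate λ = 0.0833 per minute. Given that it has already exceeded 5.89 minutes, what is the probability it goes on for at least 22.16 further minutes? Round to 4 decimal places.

0.1579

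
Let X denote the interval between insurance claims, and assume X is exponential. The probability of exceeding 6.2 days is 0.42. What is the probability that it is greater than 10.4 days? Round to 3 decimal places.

0.233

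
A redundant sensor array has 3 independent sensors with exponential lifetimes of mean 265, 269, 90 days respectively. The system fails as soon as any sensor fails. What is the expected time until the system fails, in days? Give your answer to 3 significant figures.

The first failure time is exponential with rate Σλ_i = 1/265 + 1/269 + 1/90 = 0.0186022 per day.
E[min] = 1/Σλ = 1/0.0186022 = 53.7572 days.

53.8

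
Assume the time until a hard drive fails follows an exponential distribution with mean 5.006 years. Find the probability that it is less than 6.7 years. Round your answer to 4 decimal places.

0.7377

The rate is λ = 1/5.006 = 0.19976 per year.
P(X ≤ 6.7) = 1 − e^(−λ·6.7) = 1 − e^(−1.3384) ≈ 0.7377.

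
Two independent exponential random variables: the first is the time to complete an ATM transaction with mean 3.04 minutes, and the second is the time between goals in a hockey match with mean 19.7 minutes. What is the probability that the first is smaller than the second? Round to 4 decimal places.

λ_1 = 1/3.04 = 0.328947, λ_2 = 1/19.7 = 0.0507614.
For independent exponentials, P(the first < the second) = λ_1/(λ_1+λ_2) = 0.328947/0.379709 ≈ 0.8663.

0.8663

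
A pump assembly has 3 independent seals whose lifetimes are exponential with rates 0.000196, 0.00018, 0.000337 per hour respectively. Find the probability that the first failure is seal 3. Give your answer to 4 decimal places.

0.4727

The time to first failure is exponential with rate Σλ = 0.000196 + 0.00018 + 0.000337 = 0.000713.
P(seal 3 first) = λ_3/Σλ = 0.000337/0.000713 ≈ 0.4727.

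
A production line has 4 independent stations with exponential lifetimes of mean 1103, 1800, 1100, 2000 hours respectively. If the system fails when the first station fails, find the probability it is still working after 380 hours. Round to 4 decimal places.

0.3359

The first failure time is exponential with rate Σλ_i = 1/1103 + 1/1800 + 1/1100 + 1/2000 = 0.00287126 per hour.
P(min > 380) = e^(−0.00287126·380) = e^(−1.0911) ≈ 0.3359.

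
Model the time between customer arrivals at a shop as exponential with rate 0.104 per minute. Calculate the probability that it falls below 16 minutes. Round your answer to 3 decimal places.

0.811

P(X ≤ 16) = 1 − e^(−λ·16) = 1 − e^(−1.664) ≈ 0.811.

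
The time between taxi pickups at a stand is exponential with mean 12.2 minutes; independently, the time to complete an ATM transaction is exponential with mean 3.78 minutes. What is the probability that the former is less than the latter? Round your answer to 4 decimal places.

0.2365

λ_1 = 1/12.2 = 0.0819672, λ_2 = 1/3.78 = 0.26455.
For independent exponentials, P(the former < the latter) = λ_1/(λ_1+λ_2) = 0.0819672/0.346517 ≈ 0.2365.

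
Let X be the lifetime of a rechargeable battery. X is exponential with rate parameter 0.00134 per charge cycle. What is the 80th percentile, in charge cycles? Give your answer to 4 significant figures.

Set 1 − e^(−λt) = 0.8, so t = −ln(0.2)/λ = 1.6094/0.00134 ≈ 1201.07 charge cycles.

1201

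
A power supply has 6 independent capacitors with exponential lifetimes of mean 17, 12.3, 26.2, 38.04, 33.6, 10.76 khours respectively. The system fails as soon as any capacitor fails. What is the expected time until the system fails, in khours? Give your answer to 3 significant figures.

The first failure time is exponential with rate Σλ_i = 1/17 + 1/12.3 + 1/26.2 + 1/38.04 + 1/33.6 + 1/10.76 = 0.327279 per khour.
E[min] = 1/Σλ = 1/0.327279 = 3.0555 khours.

3.06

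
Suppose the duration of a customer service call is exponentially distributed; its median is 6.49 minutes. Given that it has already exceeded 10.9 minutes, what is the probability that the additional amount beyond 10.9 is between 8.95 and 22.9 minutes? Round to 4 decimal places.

0.2978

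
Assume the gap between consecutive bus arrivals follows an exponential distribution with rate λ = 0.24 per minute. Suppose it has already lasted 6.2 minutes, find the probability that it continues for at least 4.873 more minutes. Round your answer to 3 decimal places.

0.311

By the memoryless property, P(X > 6.2+4.873 | X > 6.2) = P(X > 4.873).
P(X > 4.873) = e^(−1.1695) ≈ 0.311.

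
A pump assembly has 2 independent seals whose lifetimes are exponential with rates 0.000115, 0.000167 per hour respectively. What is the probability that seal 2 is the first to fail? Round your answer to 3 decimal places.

0.592

The time to first failure is exponential with rate Σλ = 0.000115 + 0.000167 = 0.000282.
P(seal 2 first) = λ_2/Σλ = 0.000167/0.000282 ≈ 0.592.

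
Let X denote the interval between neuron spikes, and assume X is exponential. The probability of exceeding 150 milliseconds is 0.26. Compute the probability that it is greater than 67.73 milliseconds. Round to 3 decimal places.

e^(−λ·150) = 0.26 ⇒ λ = −ln(0.26)/150 = 0.00898049.
P(X > 67.73) = e^(−0.00898049·67.73) = e^(−0.60825) ≈ 0.544.

0.544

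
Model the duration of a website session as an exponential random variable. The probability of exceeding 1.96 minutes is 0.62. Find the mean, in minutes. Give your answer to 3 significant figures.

4.10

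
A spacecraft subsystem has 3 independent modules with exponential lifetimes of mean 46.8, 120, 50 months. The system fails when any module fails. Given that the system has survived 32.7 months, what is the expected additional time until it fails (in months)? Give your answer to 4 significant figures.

20.12

First-failure rate Σλ = 1/46.8 + 1/120 + 1/50 = 0.0497009.
By memorylessness the expected residual is 1/Σλ = 20.1204 months, regardless of the 32.7 already elapsed.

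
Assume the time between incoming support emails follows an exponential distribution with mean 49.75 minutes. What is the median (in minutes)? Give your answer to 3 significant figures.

34.5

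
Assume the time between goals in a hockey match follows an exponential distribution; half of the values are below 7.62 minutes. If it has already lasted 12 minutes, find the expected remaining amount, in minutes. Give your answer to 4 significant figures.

10.99

For an exponential, median = ln(2)/λ, so λ = ln 2 / 7.62 = 0.0909642 per minute.
By memorylessness, the remaining amount past any threshold is again Exp(λ) with mean 1/λ = 10.9933 minutes.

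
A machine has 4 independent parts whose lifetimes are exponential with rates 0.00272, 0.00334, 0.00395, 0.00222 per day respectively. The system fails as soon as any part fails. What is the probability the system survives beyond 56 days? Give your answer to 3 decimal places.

0.504

The time to first failure is exponential with rate Σλ = 0.00272 + 0.00334 + 0.00395 + 0.00222 = 0.01223.
P(min > 56) = e^(−0.01223·56) = e^(−0.68488) ≈ 0.504.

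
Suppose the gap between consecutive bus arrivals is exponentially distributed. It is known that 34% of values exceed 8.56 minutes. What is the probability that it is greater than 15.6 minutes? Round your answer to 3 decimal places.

e^(−λ·8.56) = 0.34 ⇒ λ = −ln(0.34)/8.56 = 0.126029.
P(X > 15.6) = e^(−0.126029·15.6) = e^(−1.9661) ≈ 0.140.

0.140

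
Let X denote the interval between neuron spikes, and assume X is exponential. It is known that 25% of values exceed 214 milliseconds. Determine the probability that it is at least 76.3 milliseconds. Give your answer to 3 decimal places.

0.610

e^(−λ·214) = 0.25 ⇒ λ = −ln(0.25)/214 = 0.00647801.
P(X > 76.3) = e^(−0.00647801·76.3) = e^(−0.49427) ≈ 0.610.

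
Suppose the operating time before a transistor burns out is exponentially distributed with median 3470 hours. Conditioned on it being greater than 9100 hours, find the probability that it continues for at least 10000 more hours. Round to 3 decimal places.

For an exponential, median = ln(2)/λ, so λ = ln 2 / 3470 = 0.000199754 per hour.
The exponential is memoryless, so the remaining time is again Exp(λ): the condition X > 9100 is irrelevant.
P(X > 10000) = e^(−1.9975) ≈ 0.136.

0.136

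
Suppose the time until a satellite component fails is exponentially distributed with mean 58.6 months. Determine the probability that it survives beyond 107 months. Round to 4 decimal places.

0.1611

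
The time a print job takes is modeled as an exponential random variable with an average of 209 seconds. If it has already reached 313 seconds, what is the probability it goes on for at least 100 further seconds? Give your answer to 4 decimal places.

0.6197

The rate is λ = 1/209 = 0.00478469 per second.
By the memoryless property, P(X > 313+100 | X > 313) = P(X > 100).
P(X > 100) = e^(−0.47847) ≈ 0.6197.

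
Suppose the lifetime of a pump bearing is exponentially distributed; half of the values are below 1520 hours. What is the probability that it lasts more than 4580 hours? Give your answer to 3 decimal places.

0.124

For an exponential, median = ln(2)/λ, so λ = ln 2 / 1520 = 0.000456018 per hour.
P(X > 4580) = e^(−λ·4580) = e^(−2.0886) ≈ 0.124.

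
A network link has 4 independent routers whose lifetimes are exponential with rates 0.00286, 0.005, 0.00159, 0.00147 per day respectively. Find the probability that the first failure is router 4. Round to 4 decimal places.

0.1346

The time to first failure is exponential with rate Σλ = 0.00286 + 0.005 + 0.00159 + 0.00147 = 0.01092.
P(router 4 first) = λ_4/Σλ = 0.00147/0.01092 ≈ 0.1346.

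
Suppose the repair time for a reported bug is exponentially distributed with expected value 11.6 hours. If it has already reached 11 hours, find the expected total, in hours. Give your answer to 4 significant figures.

The rate is λ = 1/11.6 = 0.0862069 per hour.
By memorylessness, E[X | X > 11] = 11 + 1/λ = 11 + 11.6 = 22.6 hours.

22.60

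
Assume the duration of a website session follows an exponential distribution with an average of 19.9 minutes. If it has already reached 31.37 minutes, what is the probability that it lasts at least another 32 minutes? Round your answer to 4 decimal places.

The rate is λ = 1/19.9 = 0.0502513 per minute.
P(X > s+t | X > s) = e^(−λ(s+t))/e^(−λs) = e^(−λt), independent of s = 31.37.
P(X > 32) = e^(−1.608) ≈ 0.2003.

0.2003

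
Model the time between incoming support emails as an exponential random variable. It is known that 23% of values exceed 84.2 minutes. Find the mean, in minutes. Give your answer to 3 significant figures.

e^(−λ·84.2) = 0.23 ⇒ λ = −ln(0.23)/84.2 = 0.0174546.
Mean = 1/λ = 57.2915 minutes.

57.3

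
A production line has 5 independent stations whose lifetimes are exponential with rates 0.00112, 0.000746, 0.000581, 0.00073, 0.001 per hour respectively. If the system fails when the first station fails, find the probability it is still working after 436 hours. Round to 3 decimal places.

The time to first failure is exponential with rate Σλ = 0.00112 + 0.000746 + 0.000581 + 0.00073 + 0.001 = 0.004177.
P(min > 436) = e^(−0.004177·436) = e^(−1.8212) ≈ 0.162.

0.162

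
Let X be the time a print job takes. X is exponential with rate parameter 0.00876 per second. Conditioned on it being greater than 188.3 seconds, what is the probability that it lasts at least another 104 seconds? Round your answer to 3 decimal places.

P(X > s+t | X > s) = e^(−λ(s+t))/e^(−λs) = e^(−λt), independent of s = 188.3.
P(X > 104) = e^(−0.91104) ≈ 0.402.

0.402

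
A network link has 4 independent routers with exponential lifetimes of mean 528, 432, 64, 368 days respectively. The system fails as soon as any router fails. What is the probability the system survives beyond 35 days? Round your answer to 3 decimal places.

The first failure time is exponential with rate Σλ_i = 1/528 + 1/432 + 1/64 + 1/368 = 0.0225511 per day.
P(min > 35) = e^(−0.0225511·35) = e^(−0.78929) ≈ 0.454.

0.454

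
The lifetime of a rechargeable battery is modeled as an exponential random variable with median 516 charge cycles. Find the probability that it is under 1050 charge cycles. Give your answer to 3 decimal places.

0.756

For an exponential, median = ln(2)/λ, so λ = ln 2 / 516 = 0.00134331 per charge cycle.
P(X ≤ 1050) = 1 − e^(−λ·1050) = 1 − e^(−1.4105) ≈ 0.756.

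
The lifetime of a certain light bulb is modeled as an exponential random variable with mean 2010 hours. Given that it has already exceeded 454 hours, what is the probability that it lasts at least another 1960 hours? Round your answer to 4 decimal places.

0.3771

The rate is λ = 1/2010 = 0.000497512 per hour.
The exponential is memoryless, so the remaining time is again Exp(λ): the condition X > 454 is irrelevant.
P(X > 1960) = e^(−0.97512) ≈ 0.3771.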